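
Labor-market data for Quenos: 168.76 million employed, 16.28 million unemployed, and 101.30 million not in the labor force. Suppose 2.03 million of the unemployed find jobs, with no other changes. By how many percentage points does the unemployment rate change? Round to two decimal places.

Initially, labor force = 168.76 + 16.28 = 185.04 million, so u = 16.28/185.04 = 8.80%.
After the change, unemployed falls and employed rises by 2.03; labor force unchanged → E = 170.79, U = 14.25, labor force = 185.04 million.
New unemployment rate = 14.25 / 185.04 = 7.70%.
Change = 7.70% − 8.80% = −1.10 percentage points.

The unemployment rate changes by −1.10 percentage points.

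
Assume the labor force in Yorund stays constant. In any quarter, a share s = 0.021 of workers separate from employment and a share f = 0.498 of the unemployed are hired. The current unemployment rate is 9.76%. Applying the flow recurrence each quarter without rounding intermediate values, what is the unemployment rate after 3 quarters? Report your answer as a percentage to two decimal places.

Unemployment rate after three quarters ≈ 4.68%.

With a fixed labor force, u_{t+1} = u_t + s·(1−u_t) − f·u_t = u_t·(1−s−f) + s.
Here 1−s−f = 0.481 and s = 0.021.
u_1 = 0.097600 × 0.481 + 0.021 = 0.067946.
u_2 = 0.067946 × 0.481 + 0.021 = 0.053682.
u_3 = 0.053682 × 0.481 + 0.021 = 0.046821.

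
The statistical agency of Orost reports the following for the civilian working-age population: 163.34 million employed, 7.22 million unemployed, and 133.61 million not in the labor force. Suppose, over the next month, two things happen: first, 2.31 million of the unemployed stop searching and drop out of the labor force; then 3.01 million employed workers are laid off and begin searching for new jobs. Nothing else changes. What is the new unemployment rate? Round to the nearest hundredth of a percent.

Initially, labor force = 163.34 + 7.22 = 170.56 million, so u = 7.22/170.56 = 4.23%.
After the first change, unemployed and labor force both fall by 2.31 → E = 163.34, U = 4.91, labor force = 168.25 million.
After the second change, employed falls and unemployed rises by 3.01; labor force unchanged → E = 160.33, U = 7.92, labor force = 168.25 million.
New unemployment rate = 7.92 / 168.25 = 4.71%.

New unemployment rate ≈ 4.71%.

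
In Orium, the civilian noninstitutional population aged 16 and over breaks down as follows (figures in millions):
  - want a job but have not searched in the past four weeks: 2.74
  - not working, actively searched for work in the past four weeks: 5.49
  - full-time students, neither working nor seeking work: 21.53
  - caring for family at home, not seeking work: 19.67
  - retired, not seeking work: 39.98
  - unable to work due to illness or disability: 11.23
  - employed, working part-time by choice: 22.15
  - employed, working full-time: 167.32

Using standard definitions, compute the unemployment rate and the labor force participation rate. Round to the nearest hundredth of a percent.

Employed = 22.15 + 167.32 = 189.47 million.
Unemployed = 5.49 million.
Labor force = 189.47 + 5.49 = 194.96 million.
Not in labor force = 2.74 + 21.53 + 19.67 + 39.98 + 11.23 = 95.15 million (those not working and not actively searching are outside the labor force — including those who want a job but have given up searching).
Civilian working-age population = 194.96 + 95.15 = 290.11 million.
Unemployment rate = 5.49 / 194.96 = 2.82%.
Labor force participation rate = 194.96 / 290.11 = 67.20%.

Unemployment rate ≈ 2.82%; labor force participation rate ≈ 67.20%.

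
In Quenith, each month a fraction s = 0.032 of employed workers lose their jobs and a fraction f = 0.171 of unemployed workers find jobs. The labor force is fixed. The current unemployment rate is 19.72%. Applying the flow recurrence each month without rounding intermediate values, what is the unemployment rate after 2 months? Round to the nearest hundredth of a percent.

With a fixed labor force, u_{t+1} = u_t + s·(1−u_t) − f·u_t = u_t·(1−s−f) + s.
Here 1−s−f = 0.797 and s = 0.032.
u_1 = 0.197200 × 0.797 + 0.032 = 0.189168.
u_2 = 0.189168 × 0.797 + 0.032 = 0.182767.

Unemployment rate after two months ≈ 18.28%.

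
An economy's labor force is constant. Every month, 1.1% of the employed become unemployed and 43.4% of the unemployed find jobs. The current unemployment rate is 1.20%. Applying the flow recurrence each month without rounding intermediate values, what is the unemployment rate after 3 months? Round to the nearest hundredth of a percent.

With a fixed labor force, u_{t+1} = u_t + s·(1−u_t) − f·u_t = u_t·(1−s−f) + s.
Here 1−s−f = 0.555 and s = 0.011.
u_1 = 0.012000 × 0.555 + 0.011 = 0.017660.
u_2 = 0.017660 × 0.555 + 0.011 = 0.020801.
u_3 = 0.020801 × 0.555 + 0.011 = 0.022545.

Unemployment rate after three months ≈ 2.25%.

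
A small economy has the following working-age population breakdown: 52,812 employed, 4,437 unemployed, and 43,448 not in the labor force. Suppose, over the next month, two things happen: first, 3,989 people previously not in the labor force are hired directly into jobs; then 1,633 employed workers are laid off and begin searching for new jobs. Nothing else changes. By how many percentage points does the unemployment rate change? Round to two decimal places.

The unemployment rate changes by +2.16 percentage points.

Initially, labor force = 52,812 + 4,437 = 57,249, so u = 4,437/57,249 = 7.75%.
After the first change, employed and labor force both rise by 3,989; unemployed unchanged → E = 56,801, U = 4,437, labor force = 61,238.
After the second change, employed falls and unemployed rises by 1,633; labor force unchanged → E = 55,168, U = 6,070, labor force = 61,238.
New unemployment rate = 6,070 / 61,238 = 9.91%.
Change = 9.91% − 7.75% = +2.16 percentage points.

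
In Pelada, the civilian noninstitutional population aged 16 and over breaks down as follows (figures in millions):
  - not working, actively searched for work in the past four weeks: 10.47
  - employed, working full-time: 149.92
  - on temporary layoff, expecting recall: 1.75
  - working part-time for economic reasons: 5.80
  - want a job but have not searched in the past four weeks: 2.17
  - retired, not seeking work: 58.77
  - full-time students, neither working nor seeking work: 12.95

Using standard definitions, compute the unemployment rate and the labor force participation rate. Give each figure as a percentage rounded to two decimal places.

Employed = 149.92 + 5.80 = 155.72 million (anyone who worked, including part-time for economic reasons, counts as employed).
Unemployed = 10.47 + 1.75 = 12.22 million (jobless and actively searching, or on temporary layoff).
Labor force = 155.72 + 12.22 = 167.94 million.
Not in labor force = 2.17 + 58.77 + 12.95 = 73.89 million (those not working and not actively searching are outside the labor force — including those who want a job but have given up searching).
Civilian working-age population = 167.94 + 73.89 = 241.83 million.
Unemployment rate = 12.22 / 167.94 = 7.28%.
Labor force participation rate = 167.94 / 241.83 = 69.45%.

Unemployment rate ≈ 7.28%; labor force participation rate ≈ 69.45%.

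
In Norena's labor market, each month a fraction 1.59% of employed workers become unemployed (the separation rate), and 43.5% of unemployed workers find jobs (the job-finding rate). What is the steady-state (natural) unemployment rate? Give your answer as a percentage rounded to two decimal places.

At steady state the flows balance: s·E = f·U, so U/(E+U) = s/(s+f).
u* = 1.59 / (1.59 + 43.5) = 1.59 / 45.09 = 3.53%.

Steady-state unemployment rate ≈ 3.53%.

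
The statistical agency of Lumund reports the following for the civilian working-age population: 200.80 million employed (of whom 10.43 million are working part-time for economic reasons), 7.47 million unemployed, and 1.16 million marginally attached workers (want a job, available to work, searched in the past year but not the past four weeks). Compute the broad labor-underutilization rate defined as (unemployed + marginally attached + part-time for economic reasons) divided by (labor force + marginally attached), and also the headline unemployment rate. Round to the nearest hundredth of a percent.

Labor force = 200.80 + 7.47 = 208.27 million.
Numerator = 7.47 + 1.16 + 10.43 = 19.06 million.
Denominator = 208.27 + 1.16 = 209.43 million.
Broad rate = 19.06 / 209.43 = 9.10%.
Headline unemployment rate = 7.47 / 208.27 = 3.59%.

Broad underutilization rate ≈ 9.10%; headline unemployment rate ≈ 3.59%.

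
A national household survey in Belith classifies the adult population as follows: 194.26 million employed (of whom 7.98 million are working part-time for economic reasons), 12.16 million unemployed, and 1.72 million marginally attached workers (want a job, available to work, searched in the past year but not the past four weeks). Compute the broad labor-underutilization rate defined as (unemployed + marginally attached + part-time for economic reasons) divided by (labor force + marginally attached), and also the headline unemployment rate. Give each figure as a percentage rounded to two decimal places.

Broad underutilization rate ≈ 10.50%; headline unemployment rate ≈ 5.89%.

Labor force = 194.26 + 12.16 = 206.42 million.
Numerator = 12.16 + 1.72 + 7.98 = 21.86 million.
Denominator = 206.42 + 1.72 = 208.14 million.
Broad rate = 21.86 / 208.14 = 10.50%.
Headline unemployment rate = 12.16 / 206.42 = 5.89%.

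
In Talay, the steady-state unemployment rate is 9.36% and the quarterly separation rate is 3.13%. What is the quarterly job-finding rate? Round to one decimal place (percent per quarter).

Job-finding rate ≈ 30.3% per quarter.

From u* = s/(s+f): f = s·(1−u)/u.
f = 3.13 × (1 − 0.0936) / 0.0936 = 2.8370 / 0.0936 ≈ 30.3% per quarter.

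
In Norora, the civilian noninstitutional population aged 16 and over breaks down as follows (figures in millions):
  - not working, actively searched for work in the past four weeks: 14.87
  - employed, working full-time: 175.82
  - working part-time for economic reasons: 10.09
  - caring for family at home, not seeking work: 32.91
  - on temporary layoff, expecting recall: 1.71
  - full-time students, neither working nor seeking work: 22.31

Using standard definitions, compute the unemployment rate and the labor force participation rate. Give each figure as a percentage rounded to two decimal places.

Unemployment rate ≈ 8.19%; labor force participation rate ≈ 78.57%.

Employed = 175.82 + 10.09 = 185.91 million (anyone who worked, including part-time for economic reasons, counts as employed).
Unemployed = 14.87 + 1.71 = 16.58 million (jobless and actively searching, or on temporary layoff).
Labor force = 185.91 + 16.58 = 202.49 million.
Not in labor force = 32.91 + 22.31 = 55.22 million (those not working and not actively searching are outside the labor force).
Civilian working-age population = 202.49 + 55.22 = 257.71 million.
Unemployment rate = 16.58 / 202.49 = 8.19%.
Labor force participation rate = 202.49 / 257.71 = 78.57%.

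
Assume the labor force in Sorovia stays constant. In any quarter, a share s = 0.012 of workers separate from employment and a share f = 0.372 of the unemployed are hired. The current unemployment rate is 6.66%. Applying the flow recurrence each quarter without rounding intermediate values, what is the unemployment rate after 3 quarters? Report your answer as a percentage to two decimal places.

With a fixed labor force, u_{t+1} = u_t + s·(1−u_t) − f·u_t = u_t·(1−s−f) + s.
Here 1−s−f = 0.616 and s = 0.012.
u_1 = 0.066600 × 0.616 + 0.012 = 0.053026.
u_2 = 0.053026 × 0.616 + 0.012 = 0.044664.
u_3 = 0.044664 × 0.616 + 0.012 = 0.039513.

Unemployment rate after three quarters ≈ 3.95%.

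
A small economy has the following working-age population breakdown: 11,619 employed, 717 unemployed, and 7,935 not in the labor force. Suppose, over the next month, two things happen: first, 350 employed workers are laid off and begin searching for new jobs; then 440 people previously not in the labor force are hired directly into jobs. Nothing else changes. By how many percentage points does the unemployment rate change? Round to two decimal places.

Initially, labor force = 11,619 + 717 = 12,336, so u = 717/12,336 = 5.81%.
After the first change, employed falls and unemployed rises by 350; labor force unchanged → E = 11,269, U = 1,067, labor force = 12,336.
After the second change, employed and labor force both rise by 440; unemployed unchanged → E = 11,709, U = 1,067, labor force = 12,776.
New unemployment rate = 1,067 / 12,776 = 8.35%.
Change = 8.35% − 5.81% = +2.54 percentage points.

The unemployment rate changes by +2.54 percentage points.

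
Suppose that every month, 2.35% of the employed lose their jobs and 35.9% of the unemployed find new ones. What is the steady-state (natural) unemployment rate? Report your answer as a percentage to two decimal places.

At steady state the flows balance: s·E = f·U, so U/(E+U) = s/(s+f).
u* = 2.35 / (2.35 + 35.9) = 2.35 / 38.25 = 6.14%.

Steady-state unemployment rate ≈ 6.14%.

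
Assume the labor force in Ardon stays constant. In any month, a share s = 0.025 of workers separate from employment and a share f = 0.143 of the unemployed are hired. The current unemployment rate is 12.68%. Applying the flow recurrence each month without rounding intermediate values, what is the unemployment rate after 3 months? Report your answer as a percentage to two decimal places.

With a fixed labor force, u_{t+1} = u_t + s·(1−u_t) − f·u_t = u_t·(1−s−f) + s.
Here 1−s−f = 0.832 and s = 0.025.
u_1 = 0.126800 × 0.832 + 0.025 = 0.130498.
u_2 = 0.130498 × 0.832 + 0.025 = 0.133574.
u_3 = 0.133574 × 0.832 + 0.025 = 0.136134.

Unemployment rate after three months ≈ 13.61%.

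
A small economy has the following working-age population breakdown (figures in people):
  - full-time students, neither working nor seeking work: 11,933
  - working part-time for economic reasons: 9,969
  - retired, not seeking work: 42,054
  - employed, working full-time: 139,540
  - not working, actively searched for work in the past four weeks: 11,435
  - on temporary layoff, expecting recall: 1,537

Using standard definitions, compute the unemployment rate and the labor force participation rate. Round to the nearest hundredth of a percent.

Employed = 9,969 + 139,540 = 149,509 (anyone who worked, including part-time for economic reasons, counts as employed).
Unemployed = 11,435 + 1,537 = 12,972 (jobless and actively searching, or on temporary layoff).
Labor force = 149,509 + 12,972 = 162,481.
Not in labor force = 11,933 + 42,054 = 53,987 (those not working and not actively searching are outside the labor force).
Civilian working-age population = 162,481 + 53,987 = 216,468.
Unemployment rate = 12,972 / 162,481 = 7.98%.
Labor force participation rate = 162,481 / 216,468 = 75.06%.

Unemployment rate ≈ 7.98%; labor force participation rate ≈ 75.06%.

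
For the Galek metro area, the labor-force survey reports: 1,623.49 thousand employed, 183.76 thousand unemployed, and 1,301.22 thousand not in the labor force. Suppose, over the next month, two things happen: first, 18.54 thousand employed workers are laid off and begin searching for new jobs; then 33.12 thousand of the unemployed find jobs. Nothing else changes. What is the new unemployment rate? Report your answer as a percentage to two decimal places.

New unemployment rate ≈ 9.36%.

Initially, labor force = 1,623.49 + 183.76 = 1,807.25 thousand, so u = 183.76/1,807.25 = 10.17%.
After the first change, employed falls and unemployed rises by 18.54; labor force unchanged → E = 1,604.95, U = 202.30, labor force = 1,807.25 thousand.
After the second change, unemployed falls and employed rises by 33.12; labor force unchanged → E = 1,638.07, U = 169.18, labor force = 1,807.25 thousand.
New unemployment rate = 169.18 / 1,807.25 = 9.36%.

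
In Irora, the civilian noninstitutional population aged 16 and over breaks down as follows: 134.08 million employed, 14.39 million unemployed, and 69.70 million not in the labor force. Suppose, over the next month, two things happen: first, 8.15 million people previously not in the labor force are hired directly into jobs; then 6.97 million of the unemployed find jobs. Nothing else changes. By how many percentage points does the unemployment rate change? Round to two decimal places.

The unemployment rate changes by −4.95 percentage points.

Initially, labor force = 134.08 + 14.39 = 148.47 million, so u = 14.39/148.47 = 9.69%.
After the first change, employed and labor force both rise by 8.15; unemployed unchanged → E = 142.23, U = 14.39, labor force = 156.62 million.
After the second change, unemployed falls and employed rises by 6.97; labor force unchanged → E = 149.20, U = 7.42, labor force = 156.62 million.
New unemployment rate = 7.42 / 156.62 = 4.74%.
Change = 4.74% − 9.69% = −4.95 percentage points.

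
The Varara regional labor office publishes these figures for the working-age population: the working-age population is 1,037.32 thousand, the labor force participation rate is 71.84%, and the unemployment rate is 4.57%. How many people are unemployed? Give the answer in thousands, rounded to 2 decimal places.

Labor force = 0.7184 × 1,037.32 = 745.21 thousand.
Unemployed = 0.0457 × 745.21 ≈ 34.06 thousand.

About 34.06 thousand are unemployed.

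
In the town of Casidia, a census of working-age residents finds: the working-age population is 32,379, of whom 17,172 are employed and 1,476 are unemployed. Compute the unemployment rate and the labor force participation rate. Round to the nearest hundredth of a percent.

Labor force = employed + unemployed = 17,172 + 1,476 = 18,648.
Unemployment rate = 1,476 / 18,648 = 7.92%.
Labor force participation rate = 18,648 / 32,379 = 57.59%.

Unemployment rate ≈ 7.92%; labor force participation rate ≈ 57.59%.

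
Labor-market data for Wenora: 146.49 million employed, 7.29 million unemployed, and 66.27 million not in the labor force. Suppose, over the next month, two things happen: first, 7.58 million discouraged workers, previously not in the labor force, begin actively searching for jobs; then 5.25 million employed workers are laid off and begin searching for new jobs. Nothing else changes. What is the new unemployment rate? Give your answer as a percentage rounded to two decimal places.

Initially, labor force = 146.49 + 7.29 = 153.78 million, so u = 7.29/153.78 = 4.74%.
After the first change, unemployed and labor force both rise by 7.58 → E = 146.49, U = 14.87, labor force = 161.36 million.
After the second change, employed falls and unemployed rises by 5.25; labor force unchanged → E = 141.24, U = 20.12, labor force = 161.36 million.
New unemployment rate = 20.12 / 161.36 = 12.47%.

New unemployment rate ≈ 12.47%.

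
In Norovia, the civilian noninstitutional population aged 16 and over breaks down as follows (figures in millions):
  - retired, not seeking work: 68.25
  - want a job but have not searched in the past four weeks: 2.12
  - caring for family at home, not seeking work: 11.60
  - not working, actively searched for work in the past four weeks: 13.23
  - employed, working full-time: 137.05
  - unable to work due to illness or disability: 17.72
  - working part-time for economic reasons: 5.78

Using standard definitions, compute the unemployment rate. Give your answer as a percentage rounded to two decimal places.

Unemployment rate ≈ 8.48%.

Employed = 137.05 + 5.78 = 142.83 million (anyone who worked, including part-time for economic reasons, counts as employed).
Unemployed = 13.23 million.
Labor force = 142.83 + 13.23 = 156.06 million.
Unemployment rate = 13.23 / 156.06 = 8.48%.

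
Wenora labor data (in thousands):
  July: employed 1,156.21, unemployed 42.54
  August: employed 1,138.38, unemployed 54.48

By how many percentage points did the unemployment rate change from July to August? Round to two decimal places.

The unemployment rate changed by +1.02 percentage points.

July: labor force = 1,156.21 + 42.54 = 1,198.75; u = 42.54/1,198.75 = 3.55%.
August: labor force = 1,138.38 + 54.48 = 1,192.86; u = 54.48/1,192.86 = 4.57%.
Change = 4.57% − 3.55% = +1.02 pp.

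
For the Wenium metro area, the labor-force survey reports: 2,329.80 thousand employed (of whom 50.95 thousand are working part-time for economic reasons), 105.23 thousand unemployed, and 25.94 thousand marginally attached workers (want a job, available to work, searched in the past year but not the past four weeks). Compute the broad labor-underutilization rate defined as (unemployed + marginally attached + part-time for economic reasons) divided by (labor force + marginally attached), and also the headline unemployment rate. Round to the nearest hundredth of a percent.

Labor force = 2,329.80 + 105.23 = 2,435.03 thousand.
Numerator = 105.23 + 25.94 + 50.95 = 182.12 thousand.
Denominator = 2,435.03 + 25.94 = 2,460.97 thousand.
Broad rate = 182.12 / 2,460.97 = 7.40%.
Headline unemployment rate = 105.23 / 2,435.03 = 4.32%.

Broad underutilization rate ≈ 7.40%; headline unemployment rate ≈ 4.32%.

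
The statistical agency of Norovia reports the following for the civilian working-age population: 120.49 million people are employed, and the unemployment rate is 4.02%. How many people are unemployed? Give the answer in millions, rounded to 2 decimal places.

Let U be the number unemployed. The labor force is E + U, and U/(E+U) = 0.0402.
So U = 0.0402 × 120.49 / (1 − 0.0402) = 4.8437 / 0.9598 ≈ 5.05 million.

About 5.05 million are unemployed.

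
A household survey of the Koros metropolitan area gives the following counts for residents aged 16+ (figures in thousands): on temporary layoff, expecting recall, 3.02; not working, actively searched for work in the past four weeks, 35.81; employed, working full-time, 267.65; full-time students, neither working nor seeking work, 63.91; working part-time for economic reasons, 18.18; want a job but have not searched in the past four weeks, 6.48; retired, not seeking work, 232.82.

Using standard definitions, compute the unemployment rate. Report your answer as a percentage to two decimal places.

Unemployment rate ≈ 11.96%.

Employed = 267.65 + 18.18 = 285.83 thousand (anyone who worked, including part-time for economic reasons, counts as employed).
Unemployed = 3.02 + 35.81 = 38.83 thousand (jobless and actively searching, or on temporary layoff).
Labor force = 285.83 + 38.83 = 324.66 thousand.
Unemployment rate = 38.83 / 324.66 = 11.96%.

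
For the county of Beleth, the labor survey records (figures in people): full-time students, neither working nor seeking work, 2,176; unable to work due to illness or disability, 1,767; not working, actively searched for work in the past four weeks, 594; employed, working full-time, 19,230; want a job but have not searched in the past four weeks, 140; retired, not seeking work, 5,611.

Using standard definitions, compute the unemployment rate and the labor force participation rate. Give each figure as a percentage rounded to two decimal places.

Unemployment rate ≈ 3.00%; labor force participation rate ≈ 67.16%.

Employed = 19,230.
Unemployed = 594.
Labor force = 19,230 + 594 = 19,824.
Not in labor force = 2,176 + 1,767 + 140 + 5,611 = 9,694 (those not working and not actively searching are outside the labor force — including those who want a job but have given up searching).
Civilian working-age population = 19,824 + 9,694 = 29,518.
Unemployment rate = 594 / 19,824 = 3.00%.
Labor force participation rate = 19,824 / 29,518 = 67.16%.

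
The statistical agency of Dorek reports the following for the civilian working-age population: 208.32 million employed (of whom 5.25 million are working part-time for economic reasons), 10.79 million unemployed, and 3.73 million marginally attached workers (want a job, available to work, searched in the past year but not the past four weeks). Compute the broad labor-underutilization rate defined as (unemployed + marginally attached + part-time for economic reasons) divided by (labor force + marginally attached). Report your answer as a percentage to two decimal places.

Broad underutilization rate ≈ 8.87%.

Labor force = 208.32 + 10.79 = 219.11 million.
Numerator = 10.79 + 3.73 + 5.25 = 19.77 million.
Denominator = 219.11 + 3.73 = 222.84 million.
Broad rate = 19.77 / 222.84 = 8.87%.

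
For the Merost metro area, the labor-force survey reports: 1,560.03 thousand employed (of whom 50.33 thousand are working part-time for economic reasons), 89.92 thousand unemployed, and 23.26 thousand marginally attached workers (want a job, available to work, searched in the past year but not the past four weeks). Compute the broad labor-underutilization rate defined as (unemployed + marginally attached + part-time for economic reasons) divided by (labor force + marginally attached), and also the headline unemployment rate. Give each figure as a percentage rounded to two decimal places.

Broad underutilization rate ≈ 9.77%; headline unemployment rate ≈ 5.45%.

Labor force = 1,560.03 + 89.92 = 1,649.95 thousand.
Numerator = 89.92 + 23.26 + 50.33 = 163.51 thousand.
Denominator = 1,649.95 + 23.26 = 1,673.21 thousand.
Broad rate = 163.51 / 1,673.21 = 9.77%.
Headline unemployment rate = 89.92 / 1,649.95 = 5.45%.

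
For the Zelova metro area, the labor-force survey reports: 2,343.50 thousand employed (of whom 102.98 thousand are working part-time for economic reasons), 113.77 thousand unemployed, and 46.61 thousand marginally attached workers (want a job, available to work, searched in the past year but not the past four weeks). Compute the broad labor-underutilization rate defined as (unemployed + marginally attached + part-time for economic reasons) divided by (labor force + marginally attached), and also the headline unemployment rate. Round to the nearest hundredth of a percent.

Labor force = 2,343.50 + 113.77 = 2,457.27 thousand.
Numerator = 113.77 + 46.61 + 102.98 = 263.36 thousand.
Denominator = 2,457.27 + 46.61 = 2,503.88 thousand.
Broad rate = 263.36 / 2,503.88 = 10.52%.
Headline unemployment rate = 113.77 / 2,457.27 = 4.63%.

Broad underutilization rate ≈ 10.52%; headline unemployment rate ≈ 4.63%.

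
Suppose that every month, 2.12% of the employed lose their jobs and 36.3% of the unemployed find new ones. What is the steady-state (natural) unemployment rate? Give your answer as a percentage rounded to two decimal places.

At steady state the flows balance: s·E = f·U, so U/(E+U) = s/(s+f).
u* = 2.12 / (2.12 + 36.3) = 2.12 / 38.42 = 5.52%.

Steady-state unemployment rate ≈ 5.52%.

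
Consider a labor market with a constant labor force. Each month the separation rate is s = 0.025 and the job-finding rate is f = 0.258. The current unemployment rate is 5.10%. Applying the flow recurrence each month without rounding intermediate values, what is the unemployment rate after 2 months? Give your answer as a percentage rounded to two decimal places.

With a fixed labor force, u_{t+1} = u_t + s·(1−u_t) − f·u_t = u_t·(1−s−f) + s.
Here 1−s−f = 0.717 and s = 0.025.
u_1 = 0.051000 × 0.717 + 0.025 = 0.061567.
u_2 = 0.061567 × 0.717 + 0.025 = 0.069144.

Unemployment rate after two months ≈ 6.91%.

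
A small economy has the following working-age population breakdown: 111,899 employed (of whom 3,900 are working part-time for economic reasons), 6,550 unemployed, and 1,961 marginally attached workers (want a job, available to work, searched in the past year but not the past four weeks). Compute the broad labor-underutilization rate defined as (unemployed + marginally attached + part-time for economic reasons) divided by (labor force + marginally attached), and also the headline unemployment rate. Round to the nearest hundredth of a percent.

Broad underutilization rate ≈ 10.31%; headline unemployment rate ≈ 5.53%.

Labor force = 111,899 + 6,550 = 118,449.
Numerator = 6,550 + 1,961 + 3,900 = 12,411.
Denominator = 118,449 + 1,961 = 120,410.
Broad rate = 12,411 / 120,410 = 10.31%.
Headline unemployment rate = 6,550 / 118,449 = 5.53%.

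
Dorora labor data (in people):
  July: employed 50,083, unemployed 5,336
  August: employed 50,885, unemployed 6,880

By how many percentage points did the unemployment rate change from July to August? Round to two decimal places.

The unemployment rate changed by +2.28 percentage points.

July: labor force = 50,083 + 5,336 = 55,419; u = 5,336/55,419 = 9.63%.
August: labor force = 50,885 + 6,880 = 57,765; u = 6,880/57,765 = 11.91%.
Change = 11.91% − 9.63% = +2.28 pp.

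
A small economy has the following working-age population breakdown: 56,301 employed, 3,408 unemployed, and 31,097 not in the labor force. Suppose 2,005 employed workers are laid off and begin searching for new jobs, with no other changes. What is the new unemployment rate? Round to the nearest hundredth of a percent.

New unemployment rate ≈ 9.07%.

Initially, labor force = 56,301 + 3,408 = 59,709, so u = 3,408/59,709 = 5.71%.
After the change, employed falls and unemployed rises by 2,005; labor force unchanged → E = 54,296, U = 5,413, labor force = 59,709.
New unemployment rate = 5,413 / 59,709 = 9.07%.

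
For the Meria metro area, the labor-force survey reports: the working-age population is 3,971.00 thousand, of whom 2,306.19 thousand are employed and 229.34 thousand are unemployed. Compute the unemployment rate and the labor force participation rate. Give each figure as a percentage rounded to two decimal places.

Labor force = employed + unemployed = 2,306.19 + 229.34 = 2,535.53 thousand.
Unemployment rate = 229.34 / 2,535.53 = 9.05%.
Labor force participation rate = 2,535.53 / 3,971.00 = 63.85%.

Unemployment rate ≈ 9.05%; labor force participation rate ≈ 63.85%.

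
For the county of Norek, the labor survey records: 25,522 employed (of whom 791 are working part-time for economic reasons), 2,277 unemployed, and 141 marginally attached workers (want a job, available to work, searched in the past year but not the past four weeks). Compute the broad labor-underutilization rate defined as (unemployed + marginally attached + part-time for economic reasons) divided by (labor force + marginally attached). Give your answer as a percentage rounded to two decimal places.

Labor force = 25,522 + 2,277 = 27,799.
Numerator = 2,277 + 141 + 791 = 3,209.
Denominator = 27,799 + 141 = 27,940.
Broad rate = 3,209 / 27,940 = 11.49%.

Broad underutilization rate ≈ 11.49%.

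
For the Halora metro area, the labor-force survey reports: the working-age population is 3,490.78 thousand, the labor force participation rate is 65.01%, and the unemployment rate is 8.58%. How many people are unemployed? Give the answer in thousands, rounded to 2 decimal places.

About 194.71 thousand are unemployed.

Labor force = 0.6501 × 3,490.78 = 2,269.36 thousand.
Unemployed = 0.0858 × 2,269.36 ≈ 194.71 thousand.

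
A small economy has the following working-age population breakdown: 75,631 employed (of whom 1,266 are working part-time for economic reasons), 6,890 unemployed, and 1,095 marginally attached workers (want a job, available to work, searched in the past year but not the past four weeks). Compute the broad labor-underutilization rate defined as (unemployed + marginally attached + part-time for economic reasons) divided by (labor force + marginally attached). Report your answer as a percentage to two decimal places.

Broad underutilization rate ≈ 11.06%.

Labor force = 75,631 + 6,890 = 82,521.
Numerator = 6,890 + 1,095 + 1,266 = 9,251.
Denominator = 82,521 + 1,095 = 83,616.
Broad rate = 9,251 / 83,616 = 11.06%.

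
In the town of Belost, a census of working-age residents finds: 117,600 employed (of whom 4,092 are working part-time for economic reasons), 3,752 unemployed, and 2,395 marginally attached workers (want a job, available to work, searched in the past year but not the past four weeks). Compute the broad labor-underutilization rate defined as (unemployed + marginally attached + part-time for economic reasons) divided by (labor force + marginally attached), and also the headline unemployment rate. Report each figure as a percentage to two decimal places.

Labor force = 117,600 + 3,752 = 121,352.
Numerator = 3,752 + 2,395 + 4,092 = 10,239.
Denominator = 121,352 + 2,395 = 123,747.
Broad rate = 10,239 / 123,747 = 8.27%.
Headline unemployment rate = 3,752 / 121,352 = 3.09%.

Broad underutilization rate ≈ 8.27%; headline unemployment rate ≈ 3.09%.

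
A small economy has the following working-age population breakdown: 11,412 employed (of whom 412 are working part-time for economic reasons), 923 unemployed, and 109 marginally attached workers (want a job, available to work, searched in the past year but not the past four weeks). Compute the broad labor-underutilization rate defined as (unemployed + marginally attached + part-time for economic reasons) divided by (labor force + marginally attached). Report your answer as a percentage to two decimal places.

Broad underutilization rate ≈ 11.60%.

Labor force = 11,412 + 923 = 12,335.
Numerator = 923 + 109 + 412 = 1,444.
Denominator = 12,335 + 109 = 12,444.
Broad rate = 1,444 / 12,444 = 11.60%.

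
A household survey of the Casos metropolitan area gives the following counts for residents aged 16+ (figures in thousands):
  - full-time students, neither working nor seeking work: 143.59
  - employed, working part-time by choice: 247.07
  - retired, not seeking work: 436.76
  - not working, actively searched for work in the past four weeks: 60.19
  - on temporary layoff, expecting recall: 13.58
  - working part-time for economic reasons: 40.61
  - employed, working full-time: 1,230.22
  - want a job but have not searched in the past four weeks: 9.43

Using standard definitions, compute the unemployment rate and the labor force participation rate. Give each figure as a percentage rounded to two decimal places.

Unemployment rate ≈ 4.63%; labor force participation rate ≈ 72.96%.

Employed = 247.07 + 40.61 + 1,230.22 = 1,517.90 thousand (anyone who worked, including part-time for economic reasons, counts as employed).
Unemployed = 60.19 + 13.58 = 73.77 thousand (jobless and actively searching, or on temporary layoff).
Labor force = 1,517.90 + 73.77 = 1,591.67 thousand.
Not in labor force = 143.59 + 436.76 + 9.43 = 589.78 thousand (those not working and not actively searching are outside the labor force — including those who want a job but have given up searching).
Civilian working-age population = 1,591.67 + 589.78 = 2,181.45 thousand.
Unemployment rate = 73.77 / 1,591.67 = 4.63%.
Labor force participation rate = 1,591.67 / 2,181.45 = 72.96%.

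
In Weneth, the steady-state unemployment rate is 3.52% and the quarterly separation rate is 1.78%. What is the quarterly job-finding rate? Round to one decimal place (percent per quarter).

Job-finding rate ≈ 48.8% per quarter.

From u* = s/(s+f): f = s·(1−u)/u.
f = 1.78 × (1 − 0.0352) / 0.0352 = 1.7173 / 0.0352 ≈ 48.8% per quarter.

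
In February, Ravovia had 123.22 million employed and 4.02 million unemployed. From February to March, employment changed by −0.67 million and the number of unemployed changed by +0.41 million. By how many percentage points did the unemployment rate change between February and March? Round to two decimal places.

The unemployment rate changed by +0.33 percentage points.

February: labor force = 123.22 + 4.02 = 127.24; u = 4.02/127.24 = 3.16%.
March: labor force = 122.55 + 4.43 = 126.98; u = 4.43/126.98 = 3.49%.
Change = 3.49% − 3.16% = +0.33 pp.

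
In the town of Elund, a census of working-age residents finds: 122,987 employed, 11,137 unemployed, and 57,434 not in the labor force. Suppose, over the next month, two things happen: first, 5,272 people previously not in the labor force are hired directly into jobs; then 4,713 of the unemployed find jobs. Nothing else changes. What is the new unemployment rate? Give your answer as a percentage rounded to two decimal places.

New unemployment rate ≈ 4.61%.

Initially, labor force = 122,987 + 11,137 = 134,124, so u = 11,137/134,124 = 8.30%.
After the first change, employed and labor force both rise by 5,272; unemployed unchanged → E = 128,259, U = 11,137, labor force = 139,396.
After the second change, unemployed falls and employed rises by 4,713; labor force unchanged → E = 132,972, U = 6,424, labor force = 139,396.
New unemployment rate = 6,424 / 139,396 = 4.61%.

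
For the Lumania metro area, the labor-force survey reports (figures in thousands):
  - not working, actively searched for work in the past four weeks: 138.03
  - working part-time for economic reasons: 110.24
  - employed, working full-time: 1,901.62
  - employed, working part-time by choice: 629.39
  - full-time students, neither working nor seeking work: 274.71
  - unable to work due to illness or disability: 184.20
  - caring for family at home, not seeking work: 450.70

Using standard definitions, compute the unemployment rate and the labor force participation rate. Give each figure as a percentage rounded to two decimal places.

Unemployment rate ≈ 4.97%; labor force participation rate ≈ 75.34%.

Employed = 110.24 + 1,901.62 + 629.39 = 2,641.25 thousand (anyone who worked, including part-time for economic reasons, counts as employed).
Unemployed = 138.03 thousand.
Labor force = 2,641.25 + 138.03 = 2,779.28 thousand.
Not in labor force = 274.71 + 184.20 + 450.70 = 909.61 thousand (those not working and not actively searching are outside the labor force).
Civilian working-age population = 2,779.28 + 909.61 = 3,688.89 thousand.
Unemployment rate = 138.03 / 2,779.28 = 4.97%.
Labor force participation rate = 2,779.28 / 3,688.89 = 75.34%.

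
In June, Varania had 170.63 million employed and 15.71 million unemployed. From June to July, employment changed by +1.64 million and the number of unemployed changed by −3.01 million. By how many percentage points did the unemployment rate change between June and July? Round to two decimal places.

The unemployment rate changed by −1.56 percentage points.

June: labor force = 170.63 + 15.71 = 186.34; u = 15.71/186.34 = 8.43%.
July: labor force = 172.27 + 12.70 = 184.97; u = 12.70/184.97 = 6.87%.
Change = 6.87% − 8.43% = −1.56 pp.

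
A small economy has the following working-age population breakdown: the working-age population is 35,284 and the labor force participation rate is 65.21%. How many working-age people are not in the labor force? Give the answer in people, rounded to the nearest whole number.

About 12,275 are not in the labor force.

Share not in the labor force = 1 − 0.6521 = 0.3479.
Not in labor force = 0.3479 × 35,284 ≈ 12,275.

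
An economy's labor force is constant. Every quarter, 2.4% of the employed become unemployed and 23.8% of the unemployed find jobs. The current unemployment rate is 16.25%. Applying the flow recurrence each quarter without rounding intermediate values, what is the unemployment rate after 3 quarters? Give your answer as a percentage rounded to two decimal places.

With a fixed labor force, u_{t+1} = u_t + s·(1−u_t) − f·u_t = u_t·(1−s−f) + s.
Here 1−s−f = 0.738 and s = 0.024.
u_1 = 0.162500 × 0.738 + 0.024 = 0.143925.
u_2 = 0.143925 × 0.738 + 0.024 = 0.130217.
u_3 = 0.130217 × 0.738 + 0.024 = 0.120100.

Unemployment rate after three quarters ≈ 12.01%.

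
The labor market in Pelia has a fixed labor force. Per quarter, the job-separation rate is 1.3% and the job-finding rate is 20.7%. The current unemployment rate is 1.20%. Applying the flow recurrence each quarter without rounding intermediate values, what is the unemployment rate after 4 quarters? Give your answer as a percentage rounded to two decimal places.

Unemployment rate after four quarters ≈ 4.17%.

With a fixed labor force, u_{t+1} = u_t + s·(1−u_t) − f·u_t = u_t·(1−s−f) + s.
Here 1−s−f = 0.780 and s = 0.013.
u_1 = 0.012000 × 0.780 + 0.013 = 0.022360.
u_2 = 0.022360 × 0.780 + 0.013 = 0.030441.
u_3 = 0.030441 × 0.780 + 0.013 = 0.036744.
u_4 = 0.036744 × 0.780 + 0.013 = 0.041660.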